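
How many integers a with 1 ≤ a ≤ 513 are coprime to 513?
324

The number of a ∈ {1, ..., 513} with gcd(a, 513) = 1 is by definition Euler's totient φ(513). φ is multiplicative, with φ(p^e) = p^e − p^(e−1). Factorise 513 = 3^3 · 19. Then
  φ(513) = (3^3 − 3^2) · (19 − 1) = 18 · 18 = 324.
So there are 324 such integers.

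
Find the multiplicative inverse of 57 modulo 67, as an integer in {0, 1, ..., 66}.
Apply the extended Euclidean algorithm to (67, 57), tracking rows (r, s, t) with s·67 + t·57 = r. Each division r_prev = q·r_cur + r_new produces the new row as (previous row) − q·(current row):
  row A: (67, 1, 0)   [1·67 + 0·57 = 67]
  row B: (57, 0, 1)   [0·67 + 1·57 = 57]
  67 = 1·57 + 10   → row C = row A − 1·row B = (10, 1, −1)   [check: 1·67 − 1·57 = 10]
  57 = 5·10 + 7   → row D = row B − 5·row C = (7, −5, 6)   [check: −5·67 + 6·57 = 7]
  10 = 1·7 + 3   → row E = row C − 1·row D = (3, 6, −7)   [check: 6·67 − 7·57 = 3]
  7 = 2·3 + 1   → row F = row D − 2·row E = (1, −17, 20)   [check: −17·67 + 20·57 = 1]
  3 = 3·1 + 0   → remainder 0, stop. gcd = 1 (last nonzero row F).
The gcd is 1, so 57 is invertible mod 67. The last nonzero row gives −17·67 + 20·57 = 1, so t = 20. So 57^(−1) ≡ 20 (mod 67). Verify: 57 · 20 = 1140 ≡ 1 (mod 67). ✓

Final answer: 57^(−1) ≡ 20 (mod 67)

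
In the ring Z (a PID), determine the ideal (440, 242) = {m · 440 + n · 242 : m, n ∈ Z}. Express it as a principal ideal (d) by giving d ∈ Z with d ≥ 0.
In the PID Z, (a, b) is generated by gcd(a, b). Compute gcd(440, 242) with the extended Euclidean algorithm, tracking rows (r, s, t) with s·440 + t·242 = r:
  row A: (440, 1, 0)   [1·440 + 0·242 = 440]
  row B: (242, 0, 1)   [0·440 + 1·242 = 242]
  440 = 1·242 + 198   → row C = row A − 1·row B = (198, 1, −1)   [check: 1·440 − 1·242 = 198]
  242 = 1·198 + 44   → row D = row B − 1·row C = (44, −1, 2)   [check: −1·440 + 2·242 = 44]
  198 = 4·44 + 22   → row E = row C − 4·row D = (22, 5, −9)   [check: 5·440 − 9·242 = 22]
  44 = 2·22 + 0   → remainder 0, stop. gcd = 22 (last nonzero row E).
So gcd(440, 242) = 22, with Bézout identity 5·440 − 9·242 = 22. Containment (⊇): the Bézout identity exhibits 22 as an element of (440, 242), giving (22) ⊆ (440, 242). Containment (⊆): since 22 | 440 and 22 | 242 (440 = 22·20, 242 = 22·11), every Z-linear combination of 440 and 242 is divisible by 22, so (440, 242) ⊆ (22). Therefore (440, 242) = (22), d = 22.

Final answer: (440, 242) = (22); d = 22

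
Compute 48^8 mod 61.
Use repeated squaring. Binary(8) = 1000. Walk through the bits of the exponent 8 left-to-right: at each bit after the leading one, square the running value, then multiply by 48 if the bit is 1 (always reducing mod 61):
  bit 1 = 1 (leading): start with 48.
  bit 2 = 0: square 48^2 = 2304 ≡ 47 (mod 61).
  bit 3 = 0: square 47^2 = 2209 ≡ 13 (mod 61).
  bit 4 = 0: square 13^2 = 169 ≡ 47 (mod 61).
Final value: 48^8 ≡ 47 (mod 61).

Final answer: 47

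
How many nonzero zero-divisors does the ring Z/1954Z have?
In Z/1954Z each nonzero element is either a unit (gcd with 1954 is 1) or a zero-divisor (gcd > 1). The number of units is φ(1954): factorise 1954 = 2 · 977, so φ(1954) = (2 − 1) · (977 − 1) = 1 · 976 = 976. The nonzero elements number 1954 − 1 = 1953. Hence the nonzero zero-divisors number 1953 − 976 = 977.

Final answer: Z/1954Z has 977 nonzero zero-divisors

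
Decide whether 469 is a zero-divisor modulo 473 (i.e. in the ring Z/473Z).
NO

gcd(469, 473) = 1, so 469 is a unit in Z/473Z (it has a multiplicative inverse). A unit cannot be a zero-divisor: if 469·b ≡ 0 then multiplying both sides by 469^(−1) gives b ≡ 0. So 469 is not a zero-divisor.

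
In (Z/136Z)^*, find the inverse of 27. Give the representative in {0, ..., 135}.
27^(−1) ≡ 131 (mod 136)

Apply the extended Euclidean algorithm to (136, 27), tracking rows (r, s, t) with s·136 + t·27 = r. Each division r_prev = q·r_cur + r_new produces the new row as (previous row) − q·(current row):
  row A: (136, 1, 0)   [1·136 + 0·27 = 136]
  row B: (27, 0, 1)   [0·136 + 1·27 = 27]
  136 = 5·27 + 1   → row C = row A − 5·row B = (1, 1, −5)   [check: 1·136 − 5·27 = 1]
  27 = 27·1 + 0   → remainder 0, stop. gcd = 1 (last nonzero row C).
The gcd is 1, so 27 is invertible mod 136. The last nonzero row gives 1·136 − 5·27 = 1, so t = −5. So 27^(−1) ≡ −5 ≡ 131 (mod 136). Verify: 27 · 131 = 3537 ≡ 1 (mod 136). ✓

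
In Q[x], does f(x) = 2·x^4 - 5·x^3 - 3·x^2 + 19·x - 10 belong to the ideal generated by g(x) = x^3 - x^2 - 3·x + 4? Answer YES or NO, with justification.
In Q[x] the ideal (g) consists of all multiples of g, so f ∈ (g) iff g | f, i.e. iff the remainder of f on division by g is 0. Divide f by g (g is monic, so eliminate the leading term of the running remainder at each step):
  leading term 2·x^4: subtract (2·x)·g(x) = 2·x^4 - 2·x^3 - 6·x^2 + 8·x, leaving -3·x^3 + 3·x^2 + 11·x - 10
  leading term -3·x^3: subtract (-3)·g(x) = -3·x^3 + 3·x^2 + 9·x - 12, leaving 2·x + 2
The remainder r(x) = 2·x + 2 ≠ 0 (and deg r < deg g), so g ∤ f, i.e. f ∉ (g).

Final answer: NO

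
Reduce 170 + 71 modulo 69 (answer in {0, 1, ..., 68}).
Reduce the summands first: 170 ≡ 32, 71 ≡ 2 (mod 69), so 170 + 71 ≡ 32 + 2 (mod 69). 32 + 2 = 34; 34 = 0·69 + 34, so (170 + 71) mod 69 = 34.

Final answer: 34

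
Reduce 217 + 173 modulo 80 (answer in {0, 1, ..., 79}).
70

Reduce the summands first: 217 ≡ 57, 173 ≡ 13 (mod 80), so 217 + 173 ≡ 57 + 13 (mod 80). 57 + 13 = 70; 70 = 0·80 + 70, so (217 + 173) mod 80 = 70.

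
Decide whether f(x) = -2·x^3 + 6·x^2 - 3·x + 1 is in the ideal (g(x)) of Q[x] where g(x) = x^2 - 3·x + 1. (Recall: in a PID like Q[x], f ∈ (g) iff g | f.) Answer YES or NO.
In Q[x] the ideal (g) consists of all multiples of g, so f ∈ (g) iff g | f, i.e. iff the remainder of f on division by g is 0. Divide f by g (g is monic, so eliminate the leading term of the running remainder at each step):
  leading term -2·x^3: subtract (-2·x)·g(x) = -2·x^3 + 6·x^2 - 2·x, leaving 1 - x
The remainder r(x) = 1 - x ≠ 0 (and deg r < deg g), so g ∤ f, i.e. f ∉ (g).

Final answer: NO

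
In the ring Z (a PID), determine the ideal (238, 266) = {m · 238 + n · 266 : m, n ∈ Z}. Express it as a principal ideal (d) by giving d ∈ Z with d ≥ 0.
In the PID Z, (a, b) is generated by gcd(a, b). Compute gcd(266, 238) with the extended Euclidean algorithm, tracking rows (r, s, t) with s·266 + t·238 = r:
  row A: (266, 1, 0)   [1·266 + 0·238 = 266]
  row B: (238, 0, 1)   [0·266 + 1·238 = 238]
  266 = 1·238 + 28   → row C = row A − 1·row B = (28, 1, −1)   [check: 1·266 − 1·238 = 28]
  238 = 8·28 + 14   → row D = row B − 8·row C = (14, −8, 9)   [check: −8·266 + 9·238 = 14]
  28 = 2·14 + 0   → remainder 0, stop. gcd = 14 (last nonzero row D).
So gcd(238, 266) = 14, with Bézout identity −8·266 + 9·238 = 14. Containment (⊇): the Bézout identity exhibits 14 as an element of (238, 266), giving (14) ⊆ (238, 266). Containment (⊆): since 14 | 238 and 14 | 266 (238 = 14·17, 266 = 14·19), every Z-linear combination of 238 and 266 is divisible by 14, so (238, 266) ⊆ (14). Therefore (238, 266) = (14), d = 14.

Final answer: (238, 266) = (14); d = 14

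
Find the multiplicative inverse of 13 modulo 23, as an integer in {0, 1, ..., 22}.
13^(−1) ≡ 16 (mod 23)

Apply the extended Euclidean algorithm to (23, 13), tracking rows (r, s, t) with s·23 + t·13 = r. Each division r_prev = q·r_cur + r_new produces the new row as (previous row) − q·(current row):
  row A: (23, 1, 0)   [1·23 + 0·13 = 23]
  row B: (13, 0, 1)   [0·23 + 1·13 = 13]
  23 = 1·13 + 10   → row C = row A − 1·row B = (10, 1, −1)   [check: 1·23 − 1·13 = 10]
  13 = 1·10 + 3   → row D = row B − 1·row C = (3, −1, 2)   [check: −1·23 + 2·13 = 3]
  10 = 3·3 + 1   → row E = row C − 3·row D = (1, 4, −7)   [check: 4·23 − 7·13 = 1]
  3 = 3·1 + 0   → remainder 0, stop. gcd = 1 (last nonzero row E).
The gcd is 1, so 13 is invertible mod 23. The last nonzero row gives 4·23 − 7·13 = 1, so t = −7. So 13^(−1) ≡ −7 ≡ 16 (mod 23). Verify: 13 · 16 = 208 ≡ 1 (mod 23). ✓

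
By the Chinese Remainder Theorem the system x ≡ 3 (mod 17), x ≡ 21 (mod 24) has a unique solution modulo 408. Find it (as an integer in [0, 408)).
The moduli 17, 24 are pairwise coprime, so by the CRT there is a unique solution mod 17·24 = 408.
Solve by successive substitution. Start with x ≡ 3 (mod 17).
  Combine with x ≡ 21 (mod 24): write x = 3 + 17·t and require 3 + 17·t ≡ 21 (mod 24), i.e. 17·t ≡ 21 − 3 ≡ 18 (mod 24). Since 17^(−1) ≡ 17 (mod 24), t ≡ 17·18 ≡ 18 (mod 24). So x ≡ 3 + 17·18 = 309 (mod 408).
Unique solution in [0, 408): x = 309.

Final answer: x ≡ 309 (mod 408); the representative in [0, 408) is 309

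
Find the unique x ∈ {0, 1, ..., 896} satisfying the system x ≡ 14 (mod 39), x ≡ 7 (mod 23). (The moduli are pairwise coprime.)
x ≡ 53 (mod 897); the representative in [0, 897) is 53

The moduli 39, 23 are pairwise coprime, so by the CRT there is a unique solution mod 39·23 = 897.
Solve by successive substitution. Start with x ≡ 14 (mod 39).
  Combine with x ≡ 7 (mod 23): write x = 14 + 39·t and require 14 + 39·t ≡ 7 (mod 23), i.e. 39·t ≡ 7 − 14 ≡ 16 (mod 23). Since 39^(−1) ≡ 13 (mod 23) (39 ≡ 16 (mod 23)), t ≡ 13·16 ≡ 1 (mod 23). So x ≡ 14 + 39·1 = 53 (mod 897).
Unique solution in [0, 897): x = 53.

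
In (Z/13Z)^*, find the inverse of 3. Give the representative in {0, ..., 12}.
3^(−1) ≡ 9 (mod 13)

Apply the extended Euclidean algorithm to (13, 3), tracking rows (r, s, t) with s·13 + t·3 = r. Each division r_prev = q·r_cur + r_new produces the new row as (previous row) − q·(current row):
  row A: (13, 1, 0)   [1·13 + 0·3 = 13]
  row B: (3, 0, 1)   [0·13 + 1·3 = 3]
  13 = 4·3 + 1   → row C = row A − 4·row B = (1, 1, −4)   [check: 1·13 − 4·3 = 1]
  3 = 3·1 + 0   → remainder 0, stop. gcd = 1 (last nonzero row C).
The gcd is 1, so 3 is invertible mod 13. The last nonzero row gives 1·13 − 4·3 = 1, so t = −4. So 3^(−1) ≡ −4 ≡ 9 (mod 13). Verify: 3 · 9 = 27 ≡ 1 (mod 13). ✓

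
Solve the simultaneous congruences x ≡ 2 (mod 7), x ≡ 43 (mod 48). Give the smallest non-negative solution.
The moduli 7, 48 are pairwise coprime, so by the CRT there is a unique solution mod 7·48 = 336.
Solve by successive substitution. Start with x ≡ 2 (mod 7).
  Combine with x ≡ 43 (mod 48): write x = 2 + 7·t and require 2 + 7·t ≡ 43 (mod 48), i.e. 7·t ≡ 43 − 2 ≡ 41 (mod 48). Since 7^(−1) ≡ 7 (mod 48), t ≡ 7·41 ≡ 47 (mod 48). So x ≡ 2 + 7·47 = 331 (mod 336).
Unique solution in [0, 336): x = 331.

Final answer: x ≡ 331 (mod 336); the representative in [0, 336) is 331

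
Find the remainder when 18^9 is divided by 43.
32

Use repeated squaring. Binary(9) = 1001. Walk through the bits of the exponent 9 left-to-right: at each bit after the leading one, square the running value, then multiply by 18 if the bit is 1 (always reducing mod 43):
  bit 1 = 1 (leading): start with 18.
  bit 2 = 0: square 18^2 = 324 ≡ 23 (mod 43).
  bit 3 = 0: square 23^2 = 529 ≡ 13 (mod 43).
  bit 4 = 1: square 13^2 = 169 ≡ 40; bit is 1, so multiply 40·18 = 720 ≡ 32 (mod 43).
Final value: 18^9 ≡ 32 (mod 43).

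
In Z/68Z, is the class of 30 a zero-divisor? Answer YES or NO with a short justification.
gcd(30, 68) = 2 > 1, so 30 is not a unit in Z/68Z. In Z/nZ every nonzero non-unit is a zero-divisor: explicitly, take b = 68/gcd = 34 ≠ 0 (mod 68); then 30·34 = 1020 = 15·68, i.e. 30·34 ≡ 0 (mod 68). So 30 is a zero-divisor.

Final answer: YES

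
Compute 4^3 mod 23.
18

Use repeated squaring. Binary(3) = 11. Walk through the bits of the exponent 3 left-to-right: at each bit after the leading one, square the running value, then multiply by 4 if the bit is 1 (always reducing mod 23):
  bit 1 = 1 (leading): start with 4.
  bit 2 = 1: square 4^2 = 16; bit is 1, so multiply 16·4 = 64 ≡ 18 (mod 23).
Final value: 4^3 ≡ 18 (mod 23).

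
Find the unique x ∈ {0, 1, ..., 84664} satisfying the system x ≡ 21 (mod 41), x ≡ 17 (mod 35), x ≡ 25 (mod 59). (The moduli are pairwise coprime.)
x ≡ 73657 (mod 84665); the representative in [0, 84665) is 73657

The moduli 41, 35, 59 are pairwise coprime, so by the CRT there is a unique solution mod 41·35·59 = 84665.
Solve by successive substitution. Start with x ≡ 21 (mod 41).
  Combine with x ≡ 17 (mod 35): write x = 21 + 41·t and require 21 + 41·t ≡ 17 (mod 35), i.e. 41·t ≡ 17 − 21 ≡ 31 (mod 35). Since 41^(−1) ≡ 6 (mod 35) (41 ≡ 6 (mod 35)), t ≡ 6·31 ≡ 11 (mod 35). So x ≡ 21 + 41·11 = 472 (mod 1435).
  Combine with x ≡ 25 (mod 59): write x = 472 + 1435·t and require 472 + 1435·t ≡ 25 (mod 59), i.e. 1435·t ≡ 25 − 472 ≡ 25 (mod 59). Since 1435^(−1) ≡ 28 (mod 59) (1435 ≡ 19 (mod 59)), t ≡ 28·25 ≡ 51 (mod 59). So x ≡ 472 + 1435·51 = 73657 (mod 84665).
Unique solution in [0, 84665): x = 73657.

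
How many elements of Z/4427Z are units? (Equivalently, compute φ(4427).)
An element a ∈ Z/4427Z is a unit iff gcd(a, 4427) = 1, so the number of units is φ(4427). φ is multiplicative, with φ(p^e) = p^e − p^(e−1). Factorise 4427 = 19 · 233. Then
  φ(4427) = (19 − 1) · (233 − 1) = 18 · 232 = 4176.

Final answer: Z/4427Z has φ(4427) = 4176 units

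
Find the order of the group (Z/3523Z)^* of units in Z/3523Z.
|(Z/3523Z)^*| = 3240

(Z/3523Z)^* consists of the classes a with gcd(a, 3523) = 1, so its order is φ(3523). φ is multiplicative, with φ(p^e) = p^e − p^(e−1). Factorise 3523 = 13 · 271. Then
  φ(3523) = (13 − 1) · (271 − 1) = 12 · 270 = 3240.
Thus |(Z/3523Z)^*| = 3240.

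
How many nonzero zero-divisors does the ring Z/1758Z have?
In Z/1758Z each nonzero element is either a unit (gcd with 1758 is 1) or a zero-divisor (gcd > 1). The number of units is φ(1758): factorise 1758 = 2 · 3 · 293, so φ(1758) = (2 − 1) · (3 − 1) · (293 − 1) = 1 · 2 · 292 = 584. The nonzero elements number 1758 − 1 = 1757. Hence the nonzero zero-divisors number 1757 − 584 = 1173.

Final answer: Z/1758Z has 1173 nonzero zero-divisors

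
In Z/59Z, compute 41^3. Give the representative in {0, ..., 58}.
9

Use repeated squaring. Binary(3) = 11. Walk through the bits of the exponent 3 left-to-right: at each bit after the leading one, square the running value, then multiply by 41 if the bit is 1 (always reducing mod 59):
  bit 1 = 1 (leading): start with 41.
  bit 2 = 1: square 41^2 = 1681 ≡ 29; bit is 1, so multiply 29·41 = 1189 ≡ 9 (mod 59).
Final value: 41^3 ≡ 9 (mod 59).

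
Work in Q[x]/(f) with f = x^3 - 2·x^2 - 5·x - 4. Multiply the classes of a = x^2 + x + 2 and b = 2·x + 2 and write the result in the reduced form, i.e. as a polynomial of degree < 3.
First multiply in Q[x] without reducing: a · b = 2·x^3 + 4·x^2 + 6·x + 4. Now divide by f(x) = x^3 - 2·x^2 - 5·x - 4, eliminating the leading term at each step:
  leading term 2·x^3: subtract (2)·f(x) = 2·x^3 - 4·x^2 - 10·x - 8, leaving 8·x^2 + 16·x + 12
The degree is now < 3, so this is the remainder. Hence a · b ≡ 8·x^2 + 16·x + 12 in Q[x]/(f).

Final answer: a · b ≡ 8·x^2 + 16·x + 12 (mod f(x))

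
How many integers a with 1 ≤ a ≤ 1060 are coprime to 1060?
416

The number of a ∈ {1, ..., 1060} with gcd(a, 1060) = 1 is by definition Euler's totient φ(1060). φ is multiplicative, with φ(p^e) = p^e − p^(e−1). Factorise 1060 = 2^2 · 5 · 53. Then
  φ(1060) = (2^2 − 2^1) · (5 − 1) · (53 − 1) = 2 · 4 · 52 = 416.
So there are 416 such integers.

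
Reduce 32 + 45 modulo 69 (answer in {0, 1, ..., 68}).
Both summands are already reduced mod 69. 32 + 45 = 77; 77 = 1·69 + 8, so (32 + 45) mod 69 = 8.

Final answer: 8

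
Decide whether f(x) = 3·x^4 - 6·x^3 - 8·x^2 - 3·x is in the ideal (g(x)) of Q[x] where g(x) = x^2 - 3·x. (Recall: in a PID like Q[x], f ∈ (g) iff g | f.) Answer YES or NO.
In Q[x] the ideal (g) consists of all multiples of g, so f ∈ (g) iff g | f, i.e. iff the remainder of f on division by g is 0. Divide f by g (g is monic, so eliminate the leading term of the running remainder at each step):
  leading term 3·x^4: subtract (3·x^2)·g(x) = 3·x^4 - 9·x^3, leaving 3·x^3 - 8·x^2 - 3·x
  leading term 3·x^3: subtract (3·x)·g(x) = 3·x^3 - 9·x^2, leaving x^2 - 3·x
  leading term x^2: subtract (1)·g(x) = x^2 - 3·x, leaving 0
The remainder is 0, so f(x) = g(x) · h(x) with h(x) = 3·x^2 + 3·x + 1. Hence g | f, i.e. f ∈ (g).

Final answer: YES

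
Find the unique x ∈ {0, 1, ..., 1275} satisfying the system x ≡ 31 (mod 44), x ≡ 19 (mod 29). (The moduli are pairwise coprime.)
The moduli 44, 29 are pairwise coprime, so by the CRT there is a unique solution mod 44·29 = 1276.
Solve by successive substitution. Start with x ≡ 31 (mod 44).
  Combine with x ≡ 19 (mod 29): write x = 31 + 44·t and require 31 + 44·t ≡ 19 (mod 29), i.e. 44·t ≡ 19 − 31 ≡ 17 (mod 29). Since 44^(−1) ≡ 2 (mod 29) (44 ≡ 15 (mod 29)), t ≡ 2·17 ≡ 5 (mod 29). So x ≡ 31 + 44·5 = 251 (mod 1276).
Unique solution in [0, 1276): x = 251.

Final answer: x ≡ 251 (mod 1276); the representative in [0, 1276) is 251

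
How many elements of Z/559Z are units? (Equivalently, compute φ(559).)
An element a ∈ Z/559Z is a unit iff gcd(a, 559) = 1, so the number of units is φ(559). φ is multiplicative, with φ(p^e) = p^e − p^(e−1). Factorise 559 = 13 · 43. Then
  φ(559) = (13 − 1) · (43 − 1) = 12 · 42 = 504.

Final answer: Z/559Z has φ(559) = 504 units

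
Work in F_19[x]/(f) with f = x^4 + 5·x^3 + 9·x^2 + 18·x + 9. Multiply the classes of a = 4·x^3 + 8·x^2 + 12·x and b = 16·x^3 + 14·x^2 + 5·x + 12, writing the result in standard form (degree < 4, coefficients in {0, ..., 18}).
a · b ≡ 12·x^3 + 10·x + 5 (mod f(x))

Multiply as integer polynomials: a · b = 64·x^6 + 184·x^5 + 324·x^4 + 256·x^3 + 156·x^2 + 144·x. Reducing coefficients mod 19: a · b ≡ 7·x^6 + 13·x^5 + x^4 + 9·x^3 + 4·x^2 + 11·x. Now divide by f(x) = x^4 + 5·x^3 + 9·x^2 + 18·x + 9 in F_19[x], eliminating the leading term at each step:
  leading term 7·x^6: subtract (7·x^2)·f(x) = 7·x^6 + 16·x^5 + 6·x^4 + 12·x^3 + 6·x^2, leaving 16·x^5 + 14·x^4 + 16·x^3 + 17·x^2 + 11·x (coefficients mod 19)
  leading term 16·x^5: subtract (16·x)·f(x) = 16·x^5 + 4·x^4 + 11·x^3 + 3·x^2 + 11·x, leaving 10·x^4 + 5·x^3 + 14·x^2 (coefficients mod 19)
  leading term 10·x^4: subtract (10)·f(x) = 10·x^4 + 12·x^3 + 14·x^2 + 9·x + 14, leaving 12·x^3 + 10·x + 5 (coefficients mod 19)
The degree is now < 4, so this is the remainder. Hence a · b ≡ 12·x^3 + 10·x + 5 in F_19[x]/(f).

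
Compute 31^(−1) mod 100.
31^(−1) ≡ 71 (mod 100)

Apply the extended Euclidean algorithm to (100, 31), tracking rows (r, s, t) with s·100 + t·31 = r. Each division r_prev = q·r_cur + r_new produces the new row as (previous row) − q·(current row):
  row A: (100, 1, 0)   [1·100 + 0·31 = 100]
  row B: (31, 0, 1)   [0·100 + 1·31 = 31]
  100 = 3·31 + 7   → row C = row A − 3·row B = (7, 1, −3)   [check: 1·100 − 3·31 = 7]
  31 = 4·7 + 3   → row D = row B − 4·row C = (3, −4, 13)   [check: −4·100 + 13·31 = 3]
  7 = 2·3 + 1   → row E = row C − 2·row D = (1, 9, −29)   [check: 9·100 − 29·31 = 1]
  3 = 3·1 + 0   → remainder 0, stop. gcd = 1 (last nonzero row E).
The gcd is 1, so 31 is invertible mod 100. The last nonzero row gives 9·100 − 29·31 = 1, so t = −29. So 31^(−1) ≡ −29 ≡ 71 (mod 100). Verify: 31 · 71 = 2201 ≡ 1 (mod 100). ✓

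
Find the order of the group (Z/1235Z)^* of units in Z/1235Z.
|(Z/1235Z)^*| = 864

(Z/1235Z)^* consists of the classes a with gcd(a, 1235) = 1, so its order is φ(1235). φ is multiplicative, with φ(p^e) = p^e − p^(e−1). Factorise 1235 = 5 · 13 · 19. Then
  φ(1235) = (5 − 1) · (13 − 1) · (19 − 1) = 4 · 12 · 18 = 864.
Thus |(Z/1235Z)^*| = 864.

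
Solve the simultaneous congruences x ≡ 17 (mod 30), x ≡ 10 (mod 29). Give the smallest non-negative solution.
x ≡ 677 (mod 870); the representative in [0, 870) is 677

The moduli 30, 29 are pairwise coprime, so by the CRT there is a unique solution mod 30·29 = 870.
Solve by successive substitution. Start with x ≡ 17 (mod 30).
  Combine with x ≡ 10 (mod 29): write x = 17 + 30·t and require 17 + 30·t ≡ 10 (mod 29), i.e. 30·t ≡ 10 − 17 ≡ 22 (mod 29). Since 30^(−1) ≡ 1 (mod 29) (30 ≡ 1 (mod 29)), t ≡ 1·22 ≡ 22 (mod 29). So x ≡ 17 + 30·22 = 677 (mod 870).
Unique solution in [0, 870): x = 677.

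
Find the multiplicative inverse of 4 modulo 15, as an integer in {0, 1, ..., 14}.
Apply the extended Euclidean algorithm to (15, 4), tracking rows (r, s, t) with s·15 + t·4 = r. Each division r_prev = q·r_cur + r_new produces the new row as (previous row) − q·(current row):
  row A: (15, 1, 0)   [1·15 + 0·4 = 15]
  row B: (4, 0, 1)   [0·15 + 1·4 = 4]
  15 = 3·4 + 3   → row C = row A − 3·row B = (3, 1, −3)   [check: 1·15 − 3·4 = 3]
  4 = 1·3 + 1   → row D = row B − 1·row C = (1, −1, 4)   [check: −1·15 + 4·4 = 1]
  3 = 3·1 + 0   → remainder 0, stop. gcd = 1 (last nonzero row D).
The gcd is 1, so 4 is invertible mod 15. The last nonzero row gives −1·15 + 4·4 = 1, so t = 4. So 4^(−1) ≡ 4 (mod 15). Verify: 4 · 4 = 16 ≡ 1 (mod 15). ✓

Final answer: 4^(−1) ≡ 4 (mod 15)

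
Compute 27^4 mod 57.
Use repeated squaring. Binary(4) = 100. Walk through the bits of the exponent 4 left-to-right: at each bit after the leading one, square the running value, then multiply by 27 if the bit is 1 (always reducing mod 57):
  bit 1 = 1 (leading): start with 27.
  bit 2 = 0: square 27^2 = 729 ≡ 45 (mod 57).
  bit 3 = 0: square 45^2 = 2025 ≡ 30 (mod 57).
Final value: 27^4 ≡ 30 (mod 57).

Final answer: 30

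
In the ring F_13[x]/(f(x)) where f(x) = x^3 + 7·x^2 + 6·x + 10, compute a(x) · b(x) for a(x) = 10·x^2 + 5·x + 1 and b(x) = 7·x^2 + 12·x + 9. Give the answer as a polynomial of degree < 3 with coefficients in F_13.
a · b ≡ 2·x^2 + 2·x + 5 (mod f(x))

Multiply as integer polynomials: a · b = 70·x^4 + 155·x^3 + 157·x^2 + 57·x + 9. Reducing coefficients mod 13: a · b ≡ 5·x^4 + 12·x^3 + x^2 + 5·x + 9. Now divide by f(x) = x^3 + 7·x^2 + 6·x + 10 in F_13[x], eliminating the leading term at each step:
  leading term 5·x^4: subtract (5·x)·f(x) = 5·x^4 + 9·x^3 + 4·x^2 + 11·x, leaving 3·x^3 + 10·x^2 + 7·x + 9 (coefficients mod 13)
  leading term 3·x^3: subtract (3)·f(x) = 3·x^3 + 8·x^2 + 5·x + 4, leaving 2·x^2 + 2·x + 5 (coefficients mod 13)
The degree is now < 3, so this is the remainder. Hence a · b ≡ 2·x^2 + 2·x + 5 in F_13[x]/(f).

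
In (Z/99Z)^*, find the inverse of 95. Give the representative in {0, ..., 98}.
Apply the extended Euclidean algorithm to (99, 95), tracking rows (r, s, t) with s·99 + t·95 = r. Each division r_prev = q·r_cur + r_new produces the new row as (previous row) − q·(current row):
  row A: (99, 1, 0)   [1·99 + 0·95 = 99]
  row B: (95, 0, 1)   [0·99 + 1·95 = 95]
  99 = 1·95 + 4   → row C = row A − 1·row B = (4, 1, −1)   [check: 1·99 − 1·95 = 4]
  95 = 23·4 + 3   → row D = row B − 23·row C = (3, −23, 24)   [check: −23·99 + 24·95 = 3]
  4 = 1·3 + 1   → row E = row C − 1·row D = (1, 24, −25)   [check: 24·99 − 25·95 = 1]
  3 = 3·1 + 0   → remainder 0, stop. gcd = 1 (last nonzero row E).
The gcd is 1, so 95 is invertible mod 99. The last nonzero row gives 24·99 − 25·95 = 1, so t = −25. So 95^(−1) ≡ −25 ≡ 74 (mod 99). Verify: 95 · 74 = 7030 ≡ 1 (mod 99). ✓

Final answer: 95^(−1) ≡ 74 (mod 99)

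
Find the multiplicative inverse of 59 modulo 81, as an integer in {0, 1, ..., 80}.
59^(−1) ≡ 11 (mod 81)

Apply the extended Euclidean algorithm to (81, 59), tracking rows (r, s, t) with s·81 + t·59 = r. Each division r_prev = q·r_cur + r_new produces the new row as (previous row) − q·(current row):
  row A: (81, 1, 0)   [1·81 + 0·59 = 81]
  row B: (59, 0, 1)   [0·81 + 1·59 = 59]
  81 = 1·59 + 22   → row C = row A − 1·row B = (22, 1, −1)   [check: 1·81 − 1·59 = 22]
  59 = 2·22 + 15   → row D = row B − 2·row C = (15, −2, 3)   [check: −2·81 + 3·59 = 15]
  22 = 1·15 + 7   → row E = row C − 1·row D = (7, 3, −4)   [check: 3·81 − 4·59 = 7]
  15 = 2·7 + 1   → row F = row D − 2·row E = (1, −8, 11)   [check: −8·81 + 11·59 = 1]
  7 = 7·1 + 0   → remainder 0, stop. gcd = 1 (last nonzero row F).
The gcd is 1, so 59 is invertible mod 81. The last nonzero row gives −8·81 + 11·59 = 1, so t = 11. So 59^(−1) ≡ 11 (mod 81). Verify: 59 · 11 = 649 ≡ 1 (mod 81). ✓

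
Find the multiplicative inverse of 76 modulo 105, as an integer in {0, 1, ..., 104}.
76^(−1) ≡ 76 (mod 105)

Apply the extended Euclidean algorithm to (105, 76), tracking rows (r, s, t) with s·105 + t·76 = r. Each division r_prev = q·r_cur + r_new produces the new row as (previous row) − q·(current row):
  row A: (105, 1, 0)   [1·105 + 0·76 = 105]
  row B: (76, 0, 1)   [0·105 + 1·76 = 76]
  105 = 1·76 + 29   → row C = row A − 1·row B = (29, 1, −1)   [check: 1·105 − 1·76 = 29]
  76 = 2·29 + 18   → row D = row B − 2·row C = (18, −2, 3)   [check: −2·105 + 3·76 = 18]
  29 = 1·18 + 11   → row E = row C − 1·row D = (11, 3, −4)   [check: 3·105 − 4·76 = 11]
  18 = 1·11 + 7   → row F = row D − 1·row E = (7, −5, 7)   [check: −5·105 + 7·76 = 7]
  11 = 1·7 + 4   → row G = row E − 1·row F = (4, 8, −11)   [check: 8·105 − 11·76 = 4]
  7 = 1·4 + 3   → row H = row F − 1·row G = (3, −13, 18)   [check: −13·105 + 18·76 = 3]
  4 = 1·3 + 1   → row I = row G − 1·row H = (1, 21, −29)   [check: 21·105 − 29·76 = 1]
  3 = 3·1 + 0   → remainder 0, stop. gcd = 1 (last nonzero row I).
The gcd is 1, so 76 is invertible mod 105. The last nonzero row gives 21·105 − 29·76 = 1, so t = −29. So 76^(−1) ≡ −29 ≡ 76 (mod 105). Verify: 76 · 76 = 5776 ≡ 1 (mod 105). ✓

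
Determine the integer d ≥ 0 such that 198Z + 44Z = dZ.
(198, 44) = (22); d = 22

In the PID Z, (a, b) is generated by gcd(a, b). Compute gcd(198, 44) with the extended Euclidean algorithm, tracking rows (r, s, t) with s·198 + t·44 = r:
  row A: (198, 1, 0)   [1·198 + 0·44 = 198]
  row B: (44, 0, 1)   [0·198 + 1·44 = 44]
  198 = 4·44 + 22   → row C = row A − 4·row B = (22, 1, −4)   [check: 1·198 − 4·44 = 22]
  44 = 2·22 + 0   → remainder 0, stop. gcd = 22 (last nonzero row C).
So gcd(198, 44) = 22, with Bézout identity 1·198 − 4·44 = 22. Containment (⊇): the Bézout identity exhibits 22 as an element of (198, 44), giving (22) ⊆ (198, 44). Containment (⊆): since 22 | 198 and 22 | 44 (198 = 22·9, 44 = 22·2), every Z-linear combination of 198 and 44 is divisible by 22, so (198, 44) ⊆ (22). Therefore (198, 44) = (22), d = 22.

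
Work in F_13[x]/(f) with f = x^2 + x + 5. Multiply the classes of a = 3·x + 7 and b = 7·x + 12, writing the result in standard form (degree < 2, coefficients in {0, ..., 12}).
Multiply as integer polynomials: a · b = 21·x^2 + 85·x + 84. Reducing coefficients mod 13: a · b ≡ 8·x^2 + 7·x + 6. Now divide by f(x) = x^2 + x + 5 in F_13[x], eliminating the leading term at each step:
  leading term 8·x^2: subtract (8)·f(x) = 8·x^2 + 8·x + 1, leaving 12·x + 5 (coefficients mod 13)
The degree is now < 2, so this is the remainder. Hence a · b ≡ 12·x + 5 in F_13[x]/(f).

Final answer: a · b ≡ 12·x + 5 (mod f(x))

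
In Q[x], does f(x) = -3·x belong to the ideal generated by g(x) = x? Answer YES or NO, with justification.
In Q[x] the ideal (g) consists of all multiples of g, so f ∈ (g) iff g | f, i.e. iff the remainder of f on division by g is 0. Divide f by g (g is monic, so eliminate the leading term of the running remainder at each step):
  leading term -3·x: subtract (-3)·g(x) = -3·x, leaving 0
The remainder is 0, so f(x) = g(x) · h(x) with h(x) = -3. Hence g | f, i.e. f ∈ (g).

Final answer: YES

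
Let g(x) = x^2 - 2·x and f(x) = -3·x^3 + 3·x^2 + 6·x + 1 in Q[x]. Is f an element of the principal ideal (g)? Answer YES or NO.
NO

In Q[x] the ideal (g) consists of all multiples of g, so f ∈ (g) iff g | f, i.e. iff the remainder of f on division by g is 0. Divide f by g (g is monic, so eliminate the leading term of the running remainder at each step):
  leading term -3·x^3: subtract (-3·x)·g(x) = -3·x^3 + 6·x^2, leaving -3·x^2 + 6·x + 1
  leading term -3·x^2: subtract (-3)·g(x) = -3·x^2 + 6·x, leaving 1
The remainder r(x) = 1 ≠ 0 (and deg r < deg g), so g ∤ f, i.e. f ∉ (g).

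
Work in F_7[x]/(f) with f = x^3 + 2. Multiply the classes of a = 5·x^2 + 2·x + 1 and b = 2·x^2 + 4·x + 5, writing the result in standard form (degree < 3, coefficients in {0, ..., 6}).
Multiply as integer polynomials: a · b = 10·x^4 + 24·x^3 + 35·x^2 + 14·x + 5. Reducing coefficients mod 7: a · b ≡ 3·x^4 + 3·x^3 + 5. Now divide by f(x) = x^3 + 2 in F_7[x], eliminating the leading term at each step:
  leading term 3·x^4: subtract (3·x)·f(x) = 3·x^4 + 6·x, leaving 3·x^3 + x + 5 (coefficients mod 7)
  leading term 3·x^3: subtract (3)·f(x) = 3·x^3 + 6, leaving x + 6 (coefficients mod 7)
The degree is now < 3, so this is the remainder. Hence a · b ≡ x + 6 in F_7[x]/(f).

Final answer: a · b ≡ x + 6 (mod f(x))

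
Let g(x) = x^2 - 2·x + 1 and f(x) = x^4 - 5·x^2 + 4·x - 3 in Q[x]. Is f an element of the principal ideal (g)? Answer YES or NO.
NO

In Q[x] the ideal (g) consists of all multiples of g, so f ∈ (g) iff g | f, i.e. iff the remainder of f on division by g is 0. Divide f by g (g is monic, so eliminate the leading term of the running remainder at each step):
  leading term x^4: subtract (x^2)·g(x) = x^4 - 2·x^3 + x^2, leaving 2·x^3 - 6·x^2 + 4·x - 3
  leading term 2·x^3: subtract (2·x)·g(x) = 2·x^3 - 4·x^2 + 2·x, leaving -2·x^2 + 2·x - 3
  leading term -2·x^2: subtract (-2)·g(x) = -2·x^2 + 4·x - 2, leaving -2·x - 1
The remainder r(x) = -2·x - 1 ≠ 0 (and deg r < deg g), so g ∤ f, i.e. f ∉ (g).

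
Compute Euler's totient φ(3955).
φ(3955) = 2688

φ is multiplicative, with φ(p^e) = p^e − p^(e−1). Factorise 3955 = 5 · 7 · 113. Then
  φ(3955) = (5 − 1) · (7 − 1) · (113 − 1) = 4 · 6 · 112 = 2688.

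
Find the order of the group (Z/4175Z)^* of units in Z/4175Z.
|(Z/4175Z)^*| = 3320

(Z/4175Z)^* consists of the classes a with gcd(a, 4175) = 1, so its order is φ(4175). φ is multiplicative, with φ(p^e) = p^e − p^(e−1). Factorise 4175 = 5^2 · 167. Then
  φ(4175) = (5^2 − 5^1) · (167 − 1) = 20 · 166 = 3320.
Thus |(Z/4175Z)^*| = 3320.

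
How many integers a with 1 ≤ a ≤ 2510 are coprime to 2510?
The number of a ∈ {1, ..., 2510} with gcd(a, 2510) = 1 is by definition Euler's totient φ(2510). φ is multiplicative, with φ(p^e) = p^e − p^(e−1). Factorise 2510 = 2 · 5 · 251. Then
  φ(2510) = (2 − 1) · (5 − 1) · (251 − 1) = 1 · 4 · 250 = 1000.
So there are 1000 such integers.

Final answer: 1000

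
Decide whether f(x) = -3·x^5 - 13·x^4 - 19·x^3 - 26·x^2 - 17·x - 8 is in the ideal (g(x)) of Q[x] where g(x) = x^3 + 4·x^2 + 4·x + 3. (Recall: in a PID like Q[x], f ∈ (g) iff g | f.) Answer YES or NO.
In Q[x] the ideal (g) consists of all multiples of g, so f ∈ (g) iff g | f, i.e. iff the remainder of f on division by g is 0. Divide f by g (g is monic, so eliminate the leading term of the running remainder at each step):
  leading term -3·x^5: subtract (-3·x^2)·g(x) = -3·x^5 - 12·x^4 - 12·x^3 - 9·x^2, leaving -x^4 - 7·x^3 - 17·x^2 - 17·x - 8
  leading term -x^4: subtract (-x)·g(x) = -x^4 - 4·x^3 - 4·x^2 - 3·x, leaving -3·x^3 - 13·x^2 - 14·x - 8
  leading term -3·x^3: subtract (-3)·g(x) = -3·x^3 - 12·x^2 - 12·x - 9, leaving -x^2 - 2·x + 1
The remainder r(x) = -x^2 - 2·x + 1 ≠ 0 (and deg r < deg g), so g ∤ f, i.e. f ∉ (g).

Final answer: NO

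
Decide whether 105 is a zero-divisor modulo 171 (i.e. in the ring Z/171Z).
YES

gcd(105, 171) = 3 > 1, so 105 is not a unit in Z/171Z. In Z/nZ every nonzero non-unit is a zero-divisor: explicitly, take b = 171/gcd = 57 ≠ 0 (mod 171); then 105·57 = 5985 = 35·171, i.e. 105·57 ≡ 0 (mod 171). So 105 is a zero-divisor.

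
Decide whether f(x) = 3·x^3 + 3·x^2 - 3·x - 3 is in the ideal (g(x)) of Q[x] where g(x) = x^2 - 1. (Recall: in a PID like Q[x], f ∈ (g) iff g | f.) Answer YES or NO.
In Q[x] the ideal (g) consists of all multiples of g, so f ∈ (g) iff g | f, i.e. iff the remainder of f on division by g is 0. Divide f by g (g is monic, so eliminate the leading term of the running remainder at each step):
  leading term 3·x^3: subtract (3·x)·g(x) = 3·x^3 - 3·x, leaving 3·x^2 - 3
  leading term 3·x^2: subtract (3)·g(x) = 3·x^2 - 3, leaving 0
The remainder is 0, so f(x) = g(x) · h(x) with h(x) = 3·x + 3. Hence g | f, i.e. f ∈ (g).

Final answer: YES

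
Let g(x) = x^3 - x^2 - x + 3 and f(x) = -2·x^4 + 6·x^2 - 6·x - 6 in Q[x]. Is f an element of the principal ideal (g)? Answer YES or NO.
NO

In Q[x] the ideal (g) consists of all multiples of g, so f ∈ (g) iff g | f, i.e. iff the remainder of f on division by g is 0. Divide f by g (g is monic, so eliminate the leading term of the running remainder at each step):
  leading term -2·x^4: subtract (-2·x)·g(x) = -2·x^4 + 2·x^3 + 2·x^2 - 6·x, leaving -2·x^3 + 4·x^2 - 6
  leading term -2·x^3: subtract (-2)·g(x) = -2·x^3 + 2·x^2 + 2·x - 6, leaving 2·x^2 - 2·x
The remainder r(x) = 2·x^2 - 2·x ≠ 0 (and deg r < deg g), so g ∤ f, i.e. f ∉ (g).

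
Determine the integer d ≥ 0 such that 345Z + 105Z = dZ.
In the PID Z, (a, b) is generated by gcd(a, b). Compute gcd(345, 105) with the extended Euclidean algorithm, tracking rows (r, s, t) with s·345 + t·105 = r:
  row A: (345, 1, 0)   [1·345 + 0·105 = 345]
  row B: (105, 0, 1)   [0·345 + 1·105 = 105]
  345 = 3·105 + 30   → row C = row A − 3·row B = (30, 1, −3)   [check: 1·345 − 3·105 = 30]
  105 = 3·30 + 15   → row D = row B − 3·row C = (15, −3, 10)   [check: −3·345 + 10·105 = 15]
  30 = 2·15 + 0   → remainder 0, stop. gcd = 15 (last nonzero row D).
So gcd(345, 105) = 15, with Bézout identity −3·345 + 10·105 = 15. Containment (⊇): the Bézout identity exhibits 15 as an element of (345, 105), giving (15) ⊆ (345, 105). Containment (⊆): since 15 | 345 and 15 | 105 (345 = 15·23, 105 = 15·7), every Z-linear combination of 345 and 105 is divisible by 15, so (345, 105) ⊆ (15). Therefore (345, 105) = (15), d = 15.

Final answer: (345, 105) = (15); d = 15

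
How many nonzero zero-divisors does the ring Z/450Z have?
Z/450Z has 329 nonzero zero-divisors

In Z/450Z each nonzero element is either a unit (gcd with 450 is 1) or a zero-divisor (gcd > 1). The number of units is φ(450): factorise 450 = 2 · 3^2 · 5^2, so φ(450) = (2 − 1) · (3^2 − 3^1) · (5^2 − 5^1) = 1 · 6 · 20 = 120. The nonzero elements number 450 − 1 = 449. Hence the nonzero zero-divisors number 449 − 120 = 329.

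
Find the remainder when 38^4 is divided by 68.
Use repeated squaring. Binary(4) = 100. Walk through the bits of the exponent 4 left-to-right: at each bit after the leading one, square the running value, then multiply by 38 if the bit is 1 (always reducing mod 68):
  bit 1 = 1 (leading): start with 38.
  bit 2 = 0: square 38^2 = 1444 ≡ 16 (mod 68).
  bit 3 = 0: square 16^2 = 256 ≡ 52 (mod 68).
Final value: 38^4 ≡ 52 (mod 68).

Final answer: 52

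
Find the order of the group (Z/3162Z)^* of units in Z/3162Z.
|(Z/3162Z)^*| = 960

(Z/3162Z)^* consists of the classes a with gcd(a, 3162) = 1, so its order is φ(3162). φ is multiplicative, with φ(p^e) = p^e − p^(e−1). Factorise 3162 = 2 · 3 · 17 · 31. Then
  φ(3162) = (2 − 1) · (3 − 1) · (17 − 1) · (31 − 1) = 1 · 2 · 16 · 30 = 960.
Thus |(Z/3162Z)^*| = 960.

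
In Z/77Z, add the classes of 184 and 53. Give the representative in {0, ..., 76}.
Reduce the summands first: 184 ≡ 30 (mod 77), so 184 + 53 ≡ 30 + 53 (mod 77). 30 + 53 = 83; 83 = 1·77 + 6, so (184 + 53) mod 77 = 6.

Final answer: 6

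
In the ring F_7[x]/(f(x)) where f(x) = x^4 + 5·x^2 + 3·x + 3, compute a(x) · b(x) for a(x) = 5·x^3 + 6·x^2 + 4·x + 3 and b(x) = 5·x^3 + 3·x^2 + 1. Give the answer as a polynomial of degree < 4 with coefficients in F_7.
a · b ≡ 5·x^3 + 2·x^2 + 4·x + 5 (mod f(x))

Multiply as integer polynomials: a · b = 25·x^6 + 45·x^5 + 38·x^4 + 32·x^3 + 15·x^2 + 4·x + 3. Reducing coefficients mod 7: a · b ≡ 4·x^6 + 3·x^5 + 3·x^4 + 4·x^3 + x^2 + 4·x + 3. Now divide by f(x) = x^4 + 5·x^2 + 3·x + 3 in F_7[x], eliminating the leading term at each step:
  leading term 4·x^6: subtract (4·x^2)·f(x) = 4·x^6 + 6·x^4 + 5·x^3 + 5·x^2, leaving 3·x^5 + 4·x^4 + 6·x^3 + 3·x^2 + 4·x + 3 (coefficients mod 7)
  leading term 3·x^5: subtract (3·x)·f(x) = 3·x^5 + x^3 + 2·x^2 + 2·x, leaving 4·x^4 + 5·x^3 + x^2 + 2·x + 3 (coefficients mod 7)
  leading term 4·x^4: subtract (4)·f(x) = 4·x^4 + 6·x^2 + 5·x + 5, leaving 5·x^3 + 2·x^2 + 4·x + 5 (coefficients mod 7)
The degree is now < 4, so this is the remainder. Hence a · b ≡ 5·x^3 + 2·x^2 + 4·x + 5 in F_7[x]/(f).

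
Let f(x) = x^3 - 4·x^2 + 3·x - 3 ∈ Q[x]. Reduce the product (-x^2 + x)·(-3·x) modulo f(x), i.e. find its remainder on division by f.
First multiply in Q[x] without reducing: a · b = 3·x^3 - 3·x^2. Now divide by f(x) = x^3 - 4·x^2 + 3·x - 3, eliminating the leading term at each step:
  leading term 3·x^3: subtract (3)·f(x) = 3·x^3 - 12·x^2 + 9·x - 9, leaving 9·x^2 - 9·x + 9
The degree is now < 3, so this is the remainder. Hence a · b ≡ 9·x^2 - 9·x + 9 in Q[x]/(f).

Final answer: a · b ≡ 9·x^2 - 9·x + 9 (mod f(x))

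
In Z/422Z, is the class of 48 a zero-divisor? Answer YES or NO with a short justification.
YES

gcd(48, 422) = 2 > 1, so 48 is not a unit in Z/422Z. In Z/nZ every nonzero non-unit is a zero-divisor: explicitly, take b = 422/gcd = 211 ≠ 0 (mod 422); then 48·211 = 10128 = 24·422, i.e. 48·211 ≡ 0 (mod 422). So 48 is a zero-divisor.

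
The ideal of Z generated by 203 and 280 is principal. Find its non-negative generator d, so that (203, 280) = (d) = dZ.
In the PID Z, (a, b) is generated by gcd(a, b). Compute gcd(280, 203) with the extended Euclidean algorithm, tracking rows (r, s, t) with s·280 + t·203 = r:
  row A: (280, 1, 0)   [1·280 + 0·203 = 280]
  row B: (203, 0, 1)   [0·280 + 1·203 = 203]
  280 = 1·203 + 77   → row C = row A − 1·row B = (77, 1, −1)   [check: 1·280 − 1·203 = 77]
  203 = 2·77 + 49   → row D = row B − 2·row C = (49, −2, 3)   [check: −2·280 + 3·203 = 49]
  77 = 1·49 + 28   → row E = row C − 1·row D = (28, 3, −4)   [check: 3·280 − 4·203 = 28]
  49 = 1·28 + 21   → row F = row D − 1·row E = (21, −5, 7)   [check: −5·280 + 7·203 = 21]
  28 = 1·21 + 7   → row G = row E − 1·row F = (7, 8, −11)   [check: 8·280 − 11·203 = 7]
  21 = 3·7 + 0   → remainder 0, stop. gcd = 7 (last nonzero row G).
So gcd(203, 280) = 7, with Bézout identity 8·280 − 11·203 = 7. Containment (⊇): the Bézout identity exhibits 7 as an element of (203, 280), giving (7) ⊆ (203, 280). Containment (⊆): since 7 | 203 and 7 | 280 (203 = 7·29, 280 = 7·40), every Z-linear combination of 203 and 280 is divisible by 7, so (203, 280) ⊆ (7). Therefore (203, 280) = (7), d = 7.

Final answer: (203, 280) = (7); d = 7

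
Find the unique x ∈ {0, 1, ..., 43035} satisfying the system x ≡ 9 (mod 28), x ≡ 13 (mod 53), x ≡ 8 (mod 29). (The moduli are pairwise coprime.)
The moduli 28, 53, 29 are pairwise coprime, so by the CRT there is a unique solution mod 28·53·29 = 43036.
Solve by successive substitution. Start with x ≡ 9 (mod 28).
  Combine with x ≡ 13 (mod 53): write x = 9 + 28·t and require 9 + 28·t ≡ 13 (mod 53), i.e. 28·t ≡ 13 − 9 ≡ 4 (mod 53). Since 28^(−1) ≡ 36 (mod 53), t ≡ 36·4 ≡ 38 (mod 53). So x ≡ 9 + 28·38 = 1073 (mod 1484).
  Combine with x ≡ 8 (mod 29): write x = 1073 + 1484·t and require 1073 + 1484·t ≡ 8 (mod 29), i.e. 1484·t ≡ 8 − 1073 ≡ 8 (mod 29). Since 1484^(−1) ≡ 6 (mod 29) (1484 ≡ 5 (mod 29)), t ≡ 6·8 ≡ 19 (mod 29). So x ≡ 1073 + 1484·19 = 29269 (mod 43036).
Unique solution in [0, 43036): x = 29269.

Final answer: x ≡ 29269 (mod 43036); the representative in [0, 43036) is 29269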